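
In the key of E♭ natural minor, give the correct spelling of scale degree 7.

Degree 7 takes the letter 6 steps above E, which is D.
In natural minor, degree 7 sits 10 semitones above the tonic. Eb + 10 semitones is pitch class 1, spelled on D as Db.

Db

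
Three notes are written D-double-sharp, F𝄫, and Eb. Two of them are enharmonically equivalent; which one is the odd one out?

In 12-tone equal temperament, enharmonic equivalents share a pitch class. D## is pitch class 4; Fbb is pitch class 3; Eb is pitch class 3.
Fbb and Eb share pitch class 3, while D## is pitch class 4.

D##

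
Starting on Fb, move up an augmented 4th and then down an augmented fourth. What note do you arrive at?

An augmented fourth up from Fb is Bb (letter B, 6 semitones up).
An augmented fourth down from Bb is Fb (letter F, 6 semitones down).

Fb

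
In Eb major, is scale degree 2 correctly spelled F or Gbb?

F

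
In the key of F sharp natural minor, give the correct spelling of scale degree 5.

C#

The F# natural minor scale runs F# G# A B C# D E.
Degree 5 is C#.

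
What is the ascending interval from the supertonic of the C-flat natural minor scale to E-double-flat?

The supertonic of Cb natural minor is Db.
Db up to Ebb: letters D→E make it a second; 1 semitone makes it minor.

minor second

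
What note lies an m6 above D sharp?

A sixth above D lands on the letter B.
A minor sixth spans 8 semitones, so D# moves to pitch class 11. On the letter B that is B.

B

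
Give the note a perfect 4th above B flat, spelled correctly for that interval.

B up a perfect fourth is E, so the target letter is E.
From Bb, a perfect fourth is 5 semitones up: Eb.

Eb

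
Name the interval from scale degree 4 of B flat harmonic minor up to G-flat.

Scale degree 4 of Bb harmonic minor is Eb.
Eb up to Gb: letters E→G make it a third; 3 semitones makes it minor.

minor third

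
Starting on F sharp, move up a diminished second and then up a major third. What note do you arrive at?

Bb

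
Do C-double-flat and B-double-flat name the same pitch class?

No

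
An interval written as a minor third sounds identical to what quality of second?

augmented

A minor third spans 3 semitones.
A second spanning 3 semitones is augmented (the major second is 2).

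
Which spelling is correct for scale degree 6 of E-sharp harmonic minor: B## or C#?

Each scale degree takes a distinct letter name. Degree 6 of a scale on E must use the letter C.
C# and B## are enharmonically the same pitch, but only C# uses the letter C, so it is the correct spelling here.

C#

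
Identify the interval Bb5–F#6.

augmented fifth

The letter names run B→F, a span of 4 letter steps, so the interval is some kind of fifth.
Bb to F# is 8 semitones. A perfect fifth is 7, so 8 makes it augmented.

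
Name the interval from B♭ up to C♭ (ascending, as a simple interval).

Counting letters B–C gives a second.
Bb→Cb = 1 semitone, 1 narrower than the major second (2), so minor.

minor second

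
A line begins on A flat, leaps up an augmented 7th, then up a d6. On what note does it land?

Eb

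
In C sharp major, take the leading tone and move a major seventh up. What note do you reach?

A##

The leading tone of C# major is B#.
A major seventh (11 semitones) above B# lands on the letter A, giving A##.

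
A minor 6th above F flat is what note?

F up a major sixth is D, so the target letter is D.
From Fb, a minor sixth is 8 semitones up: Dbb.

Dbb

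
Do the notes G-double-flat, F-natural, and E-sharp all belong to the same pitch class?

Gbb is pitch class 5; F is pitch class 5; E# is pitch class 5.
All spellings map to pitch class 5, so they are enharmonically equivalent.

Yes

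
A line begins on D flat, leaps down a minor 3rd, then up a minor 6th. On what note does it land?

Gb

A minor third down from Db is Bb (letter B, 3 semitones down).
A minor sixth up from Bb is Gb (letter G, 8 semitones up).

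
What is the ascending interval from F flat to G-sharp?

doubly augmented second

The letter names run F→G, a span of 1 letter step, so the interval is some kind of second.
Fb to G# is 4 semitones. A major second is 2, so 4 makes it doubly augmented.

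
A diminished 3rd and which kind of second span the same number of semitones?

A diminished third spans 2 semitones.
A second spanning 2 semitones is major (the major second is 2).

major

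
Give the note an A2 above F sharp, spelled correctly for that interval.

G##

A second above F lands on the letter G.
An augmented second spans 3 semitones, so F# moves to pitch class 9. On the letter G that is G##.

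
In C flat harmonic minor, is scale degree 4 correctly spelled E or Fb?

Fb

Each scale degree takes a distinct letter name. Degree 4 of a scale on C must use the letter F.
Fb and E are enharmonically the same pitch, but only Fb uses the letter F, so it is the correct spelling here.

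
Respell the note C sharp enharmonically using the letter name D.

C# is pitch class 1. The letter D alone is pitch class 2.
To reach pitch class 1 from D requires an offset of -1 semitone, i.e. flat: Db.

Db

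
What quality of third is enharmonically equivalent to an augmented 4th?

An augmented fourth spans 6 semitones.
A third spanning 6 semitones is doubly augmented (the major third is 4).

doubly augmented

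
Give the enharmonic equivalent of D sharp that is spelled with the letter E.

Plain E sits 1 semitone above D#, so on the letter E the same pitch needs a flat: Eb.

Eb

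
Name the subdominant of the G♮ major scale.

C

The G major scale runs G A B C D E F#.
Degree 4 is C.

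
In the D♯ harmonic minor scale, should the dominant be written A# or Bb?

Each scale degree takes a distinct letter name. Degree 5 of a scale on D must use the letter A.
A# and Bb are enharmonically the same pitch, but only A# uses the letter A, so it is the correct spelling here.

A#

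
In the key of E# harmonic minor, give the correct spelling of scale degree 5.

B#

Degree 5 takes the letter 4 steps above E, which is B.
In harmonic minor, degree 5 sits 7 semitones above the tonic. E# + 7 semitones is pitch class 0, spelled on B as B#.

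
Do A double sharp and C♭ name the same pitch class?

A## = pitch class 11 and Cb = pitch class 11 — the same pitch class, so they are enharmonic equivalents.

Yes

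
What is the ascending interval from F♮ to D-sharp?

The letter names run F→D, a span of 5 letter steps, so the interval is some kind of sixth.
F to D# is 10 semitones. A major sixth is 9, so 10 makes it augmented.

augmented sixth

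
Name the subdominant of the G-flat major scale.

The Gb major scale runs Gb Ab Bb Cb Db Eb F.
Degree 4 is Cb.

Cb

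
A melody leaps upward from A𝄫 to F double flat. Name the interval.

Counting letters A–B–C–D–E–F gives a sixth.
Abb→Fbb = 8 semitones, 1 narrower than the major sixth (9), so minor.

minor sixth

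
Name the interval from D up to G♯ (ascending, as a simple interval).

augmented fourth

The letter names run D→G, a span of 3 letter steps, so the interval is some kind of fourth.
D to G# is 6 semitones. A perfect fourth is 5, so 6 makes it augmented.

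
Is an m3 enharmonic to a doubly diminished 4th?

Yes

A minor third spans 3 semitones; a doubly diminished fourth spans 3.
They are enharmonically equivalent.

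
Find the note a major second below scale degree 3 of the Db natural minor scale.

Ebb

Scale degree 3 of Db natural minor is Fb.
A major second (2 semitones) below Fb lands on the letter E, giving Ebb.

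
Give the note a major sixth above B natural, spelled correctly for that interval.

G#

A sixth above B lands on the letter G.
A major sixth spans 9 semitones, so B moves to pitch class 8. On the letter G that is G#.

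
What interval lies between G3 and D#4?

augmented fifth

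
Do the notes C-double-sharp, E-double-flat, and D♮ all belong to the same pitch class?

Yes

C## is pitch class 2; Ebb is pitch class 2; D is pitch class 2.
All spellings map to pitch class 2, so they are enharmonically equivalent.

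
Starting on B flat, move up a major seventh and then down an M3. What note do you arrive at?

F

A major seventh up from Bb is A (letter A, 11 semitones up).
A major third down from A is F (letter F, 4 semitones down).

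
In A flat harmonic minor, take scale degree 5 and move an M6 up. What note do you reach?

C

Scale degree 5 of Ab harmonic minor is Eb.
A major sixth (9 semitones) above Eb lands on the letter C, giving C.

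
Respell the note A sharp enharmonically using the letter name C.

A# is pitch class 10. The letter C alone is pitch class 0.
To reach pitch class 10 from C requires an offset of -2 semitones, i.e. double flat: Cbb.

Cbb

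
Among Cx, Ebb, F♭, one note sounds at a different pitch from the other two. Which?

Fb

In 12-tone equal temperament, enharmonic equivalents share a pitch class. C## is pitch class 2; Ebb is pitch class 2; Fb is pitch class 4.
C## and Ebb share pitch class 2, while Fb is pitch class 4.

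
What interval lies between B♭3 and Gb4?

Counting letters B–C–D–E–F–G gives a sixth.
Bb→Gb = 8 semitones, 1 narrower than the major sixth (9), so minor.

minor sixth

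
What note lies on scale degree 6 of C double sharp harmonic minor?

The C## harmonic minor scale runs C## D## E# F## G## A# B##.
Degree 6 is A#.

A#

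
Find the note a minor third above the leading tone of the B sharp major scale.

C##

The leading tone of B# major is A##.
A minor third (3 semitones) above A## lands on the letter C, giving C##.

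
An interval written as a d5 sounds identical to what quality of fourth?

augmented

A diminished fifth spans 6 semitones.
A fourth spanning 6 semitones is augmented (the perfect fourth is 5).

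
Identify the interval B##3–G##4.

minor sixth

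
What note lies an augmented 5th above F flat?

C

F up a perfect fifth is C, so the target letter is C.
From Fb, an augmented fifth is 8 semitones up: C.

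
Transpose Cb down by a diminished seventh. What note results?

A seventh below C lands on the letter D.
A diminished seventh spans 9 semitones, so Cb moves to pitch class 2. On the letter D that is D.

D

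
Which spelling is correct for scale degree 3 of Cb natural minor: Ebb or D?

Ebb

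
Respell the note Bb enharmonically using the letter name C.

Cbb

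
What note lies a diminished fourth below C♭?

A fourth below C lands on the letter G.
A diminished fourth spans 4 semitones, so Cb moves to pitch class 7. On the letter G that is G.

G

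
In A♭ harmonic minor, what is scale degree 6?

Degree 6 takes the letter 5 steps above A, which is F.
In harmonic minor, degree 6 sits 8 semitones above the tonic. Ab + 8 semitones is pitch class 4, spelled on F as Fb.

Fb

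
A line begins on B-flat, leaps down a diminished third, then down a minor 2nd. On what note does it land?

A diminished third down from Bb is G# (letter G, 2 semitones down).
A minor second down from G# is F## (letter F, 1 semitone down).

F##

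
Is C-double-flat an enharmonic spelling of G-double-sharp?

Cbb is pitch class 10; G## is pitch class 9.
The pitch classes differ (10 vs. 9), so they are not enharmonic equivalents.

No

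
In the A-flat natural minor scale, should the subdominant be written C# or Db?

Each scale degree takes a distinct letter name. Degree 4 of a scale on A must use the letter D.
Db and C# are enharmonically the same pitch, but only Db uses the letter D, so it is the correct spelling here.

Db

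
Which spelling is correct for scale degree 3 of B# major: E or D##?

D##

Each scale degree takes a distinct letter name. Degree 3 of a scale on B must use the letter D.
D## and E are enharmonically the same pitch, but only D## uses the letter D, so it is the correct spelling here.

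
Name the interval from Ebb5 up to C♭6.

Counting letters E–F–G–A–B–C gives a sixth.
Ebb→Cb = 9 semitones, exactly the major sixth.

major sixth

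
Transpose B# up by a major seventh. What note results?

A##

A seventh above B lands on the letter A.
A major seventh spans 11 semitones, so B# moves to pitch class 11. On the letter A that is A##.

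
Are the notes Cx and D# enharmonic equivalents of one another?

No

Two spellings are enharmonically equivalent only if they share a pitch class.
Here C## → 2, D# → 3; 2 ≠ 3, so they are not.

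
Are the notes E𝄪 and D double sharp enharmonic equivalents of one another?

E## is pitch class 6; D## is pitch class 4.
The pitch classes differ (6 vs. 4), so they are not enharmonic equivalents.

No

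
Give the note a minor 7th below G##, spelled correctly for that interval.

G down a major seventh is Ab, so the target letter is A.
From G##, a minor seventh is 10 semitones down: A##.

A##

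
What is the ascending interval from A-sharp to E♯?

Counting letters A–B–C–D–E gives a fifth.
A#→E# = 7 semitones, exactly the perfect fifth.

perfect fifth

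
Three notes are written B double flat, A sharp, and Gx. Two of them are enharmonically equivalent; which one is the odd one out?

A#

In 12-tone equal temperament, enharmonic equivalents share a pitch class. Bbb is pitch class 9; A# is pitch class 10; G## is pitch class 9.
Bbb and G## share pitch class 9, while A# is pitch class 10.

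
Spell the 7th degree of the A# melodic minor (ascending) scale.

Degree 7 takes the letter 6 steps above A, which is G.
In melodic minor (ascending), degree 7 sits 11 semitones above the tonic. A# + 11 semitones is pitch class 9, spelled on G as G##.

G##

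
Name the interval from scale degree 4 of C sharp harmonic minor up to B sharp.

augmented fourth

Scale degree 4 of C# harmonic minor is F#.
F# up to B#: letters F→B make it a fourth; 6 semitones makes it augmented.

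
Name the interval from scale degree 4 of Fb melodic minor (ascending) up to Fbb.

Scale degree 4 of Fb melodic minor (ascending) is Bbb.
Bbb up to Fbb: letters B→F make it a fifth; 6 semitones makes it diminished.

diminished fifth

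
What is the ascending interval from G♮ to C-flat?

The letter names run G→C, a span of 3 letter steps, so the interval is some kind of fourth.
G to Cb is 4 semitones. A perfect fourth is 5, so 4 makes it diminished.

diminished fourth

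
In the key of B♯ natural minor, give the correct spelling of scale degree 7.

A#

Degree 7 takes the letter 6 steps above B, which is A.
In natural minor, degree 7 sits 10 semitones above the tonic. B# + 10 semitones is pitch class 10, spelled on A as A#.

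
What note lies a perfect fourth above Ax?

A up a perfect fourth is D, so the target letter is D.
From A##, a perfect fourth is 5 semitones up: D##.

D##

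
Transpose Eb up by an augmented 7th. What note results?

D#

E up a major seventh is D#, so the target letter is D.
From Eb, an augmented seventh is 12 semitones up: D#.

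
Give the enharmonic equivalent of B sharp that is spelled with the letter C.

Plain C sits at the same pitch as B#, so on the letter C the same pitch needs a natural: C.

C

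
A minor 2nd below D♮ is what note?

C#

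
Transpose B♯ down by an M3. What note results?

G#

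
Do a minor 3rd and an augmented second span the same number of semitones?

A minor third spans 3 semitones; an augmented second spans 3.
They are enharmonically equivalent.

Yes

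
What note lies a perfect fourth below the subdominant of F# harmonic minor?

The subdominant of F# harmonic minor is B.
A perfect fourth (5 semitones) below B lands on the letter F, giving F#.

F#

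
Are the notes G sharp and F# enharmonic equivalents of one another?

G# is pitch class 8; F# is pitch class 6.
The pitch classes differ (8 vs. 6), so they are not enharmonic equivalents.

No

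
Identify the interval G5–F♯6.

major seventh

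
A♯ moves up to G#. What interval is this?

Counting letters A–B–C–D–E–F–G gives a seventh.
A#→G# = 10 semitones, 1 narrower than the major seventh (11), so minor.

minor seventh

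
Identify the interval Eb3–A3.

augmented fourth

Counting letters E–F–G–A gives a fourth.
Eb→A = 6 semitones, 1 wider than the perfect fourth (5), so augmented.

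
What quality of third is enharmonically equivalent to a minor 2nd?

A minor second spans 1 semitone.
A third spanning 1 semitone is doubly diminished (the major third is 4).

doubly diminished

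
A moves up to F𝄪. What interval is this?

The letter names run A→F, a span of 5 letter steps, so the interval is some kind of sixth.
A to F## is 10 semitones. A major sixth is 9, so 10 makes it augmented.

augmented sixth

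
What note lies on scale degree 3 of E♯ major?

G##

Degree 3 takes the letter 2 steps above E, which is G.
In major, degree 3 sits 4 semitones above the tonic. E# + 4 semitones is pitch class 9, spelled on G as G##.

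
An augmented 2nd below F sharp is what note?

Eb

F down a major second is Eb, so the target letter is E.
From F#, an augmented second is 3 semitones down: Eb.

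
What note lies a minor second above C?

Db

A second above C lands on the letter D.
A minor second spans 1 semitone, so C moves to pitch class 1. On the letter D that is Db.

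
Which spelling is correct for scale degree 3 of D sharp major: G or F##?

F##

Each scale degree takes a distinct letter name. Degree 3 of a scale on D must use the letter F.
F## and G are enharmonically the same pitch, but only F## uses the letter F, so it is the correct spelling here.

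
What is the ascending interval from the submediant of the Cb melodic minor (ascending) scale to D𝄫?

diminished fourth

The submediant of Cb melodic minor (ascending) is Ab.
Ab up to Dbb: letters A→D make it a fourth; 4 semitones makes it diminished.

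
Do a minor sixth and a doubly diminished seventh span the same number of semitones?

Yes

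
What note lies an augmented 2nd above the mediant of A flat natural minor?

The mediant of Ab natural minor is Cb.
An augmented second (3 semitones) above Cb lands on the letter D, giving D.

D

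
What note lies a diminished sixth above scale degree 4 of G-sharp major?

Ab

Scale degree 4 of G# major is C#.
A diminished sixth (7 semitones) above C# lands on the letter A, giving Ab.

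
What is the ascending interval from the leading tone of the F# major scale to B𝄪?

The leading tone of F# major is E#.
E# up to B##: letters E→B make it a fifth; 8 semitones makes it augmented.

augmented fifth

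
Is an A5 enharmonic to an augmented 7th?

No

An augmented fifth spans 8 semitones; an augmented seventh spans 12.
The spans differ, so they are not enharmonic equivalents.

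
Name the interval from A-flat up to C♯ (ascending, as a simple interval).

augmented third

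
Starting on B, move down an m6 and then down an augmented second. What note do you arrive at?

A minor sixth down from B is D# (letter D, 8 semitones down).
An augmented second down from D# is C (letter C, 3 semitones down).

C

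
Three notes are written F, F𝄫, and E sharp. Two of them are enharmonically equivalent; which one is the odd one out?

In 12-tone equal temperament, enharmonic equivalents share a pitch class. F is pitch class 5; Fbb is pitch class 3; E# is pitch class 5.
F and E# share pitch class 5, while Fbb is pitch class 3.

Fbb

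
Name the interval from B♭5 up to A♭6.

Counting letters B–C–D–E–F–G–A gives a seventh.
Bb→Ab = 10 semitones, 1 narrower than the major seventh (11), so minor.

minor seventh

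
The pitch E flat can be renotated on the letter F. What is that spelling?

Plain F sits 2 semitones above Eb, so on the letter F the same pitch needs a double flat: Fbb.

Fbb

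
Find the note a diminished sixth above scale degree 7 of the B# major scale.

Scale degree 7 of B# major is A##.
A diminished sixth (7 semitones) above A## lands on the letter F, giving F#.

F#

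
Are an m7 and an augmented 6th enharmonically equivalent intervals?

A minor seventh spans 10 semitones; an augmented sixth spans 10.
They are enharmonically equivalent.

Yes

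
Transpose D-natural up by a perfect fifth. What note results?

A

D up a perfect fifth is A, so the target letter is A.
From D, a perfect fifth is 7 semitones up: A.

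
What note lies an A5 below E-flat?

A fifth below E lands on the letter A.
An augmented fifth spans 8 semitones, so Eb moves to pitch class 7. On the letter A that is Abb.

Abb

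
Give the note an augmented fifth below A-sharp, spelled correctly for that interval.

D

A down a perfect fifth is D, so the target letter is D.
From A#, an augmented fifth is 8 semitones down: D.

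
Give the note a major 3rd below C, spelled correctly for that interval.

Ab

C down a major third is Ab, so the target letter is A.
From C, a major third is 4 semitones down: Ab.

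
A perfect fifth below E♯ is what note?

A fifth below E lands on the letter A.
A perfect fifth spans 7 semitones, so E# moves to pitch class 10. On the letter A that is A#.

A#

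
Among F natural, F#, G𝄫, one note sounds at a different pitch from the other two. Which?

In 12-tone equal temperament, enharmonic equivalents share a pitch class. F is pitch class 5; F# is pitch class 6; Gbb is pitch class 5.
F and Gbb share pitch class 5, while F# is pitch class 6.

F#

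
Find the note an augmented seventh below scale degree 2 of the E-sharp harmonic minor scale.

G

Scale degree 2 of E# harmonic minor is F##.
An augmented seventh (12 semitones) below F## lands on the letter G, giving G.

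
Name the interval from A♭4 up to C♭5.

minor third

The letter names run A→C, a span of 2 letter steps, so the interval is some kind of third.
Ab to Cb is 3 semitones. A major third is 4, so 3 makes it minor.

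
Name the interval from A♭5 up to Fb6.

minor sixth

The letter names run A→F, a span of 5 letter steps, so the interval is some kind of sixth.
Ab to Fb is 8 semitones. A major sixth is 9, so 8 makes it minor.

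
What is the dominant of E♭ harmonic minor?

Bb

Degree 5 takes the letter 4 steps above E, which is B.
In harmonic minor, degree 5 sits 7 semitones above the tonic. Eb + 7 semitones is pitch class 10, spelled on B as Bb.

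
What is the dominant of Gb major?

The Gb major scale runs Gb Ab Bb Cb Db Eb F.
Degree 5 is Db.

Db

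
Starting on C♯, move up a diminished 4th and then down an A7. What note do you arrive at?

Gbb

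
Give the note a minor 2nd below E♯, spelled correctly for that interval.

D##

A second below E lands on the letter D.
A minor second spans 1 semitone, so E# moves to pitch class 4. On the letter D that is D##.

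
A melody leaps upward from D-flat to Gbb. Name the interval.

diminished fourth

Counting letters D–E–F–G gives a fourth.
Db→Gbb = 4 semitones, 1 narrower than the perfect fourth (5), so diminished.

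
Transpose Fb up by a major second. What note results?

A second above F lands on the letter G.
A major second spans 2 semitones, so Fb moves to pitch class 6. On the letter G that is Gb.

Gb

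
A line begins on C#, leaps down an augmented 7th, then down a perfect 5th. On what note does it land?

Gb

An augmented seventh down from C# is Db (letter D, 12 semitones down).
A perfect fifth down from Db is Gb (letter G, 7 semitones down).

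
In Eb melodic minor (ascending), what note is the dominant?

Degree 5 takes the letter 4 steps above E, which is B.
In melodic minor (ascending), degree 5 sits 7 semitones above the tonic. Eb + 7 semitones is pitch class 10, spelled on B as Bb.

Bb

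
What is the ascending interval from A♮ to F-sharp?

The letter names run A→F, a span of 5 letter steps, so the interval is some kind of sixth.
A to F# is 9 semitones. A major sixth is 9, so 9 makes it major.

major sixth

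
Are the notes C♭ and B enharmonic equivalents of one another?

Cb is pitch class 11; B is pitch class 11.
All spellings map to pitch class 11, so they are enharmonically equivalent.

Yes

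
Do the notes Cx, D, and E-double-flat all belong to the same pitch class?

C## = pitch class 2 and D = pitch class 2 and Ebb = pitch class 2 — the same pitch class, so they are enharmonic equivalents.

Yes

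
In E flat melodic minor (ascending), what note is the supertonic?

F

The Eb melodic minor (ascending) scale runs Eb F Gb Ab Bb C D.
Degree 2 is F.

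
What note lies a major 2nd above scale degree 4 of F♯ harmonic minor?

Scale degree 4 of F# harmonic minor is B.
A major second (2 semitones) above B lands on the letter C, giving C#.

C#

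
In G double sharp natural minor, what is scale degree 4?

C##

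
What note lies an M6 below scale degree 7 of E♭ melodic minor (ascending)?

Scale degree 7 of Eb melodic minor (ascending) is D.
A major sixth (9 semitones) below D lands on the letter F, giving F.

F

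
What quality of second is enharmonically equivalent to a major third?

doubly augmented

A major third spans 4 semitones.
A second spanning 4 semitones is doubly augmented (the major second is 2).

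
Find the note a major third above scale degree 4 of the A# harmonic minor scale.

F##

Scale degree 4 of A# harmonic minor is D#.
A major third (4 semitones) above D# lands on the letter F, giving F##.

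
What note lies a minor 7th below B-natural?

A seventh below B lands on the letter C.
A minor seventh spans 10 semitones, so B moves to pitch class 1. On the letter C that is C#.

C#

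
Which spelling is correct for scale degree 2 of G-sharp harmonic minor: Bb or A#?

Each scale degree takes a distinct letter name. Degree 2 of a scale on G must use the letter A.
A# and Bb are enharmonically the same pitch, but only A# uses the letter A, so it is the correct spelling here.

A#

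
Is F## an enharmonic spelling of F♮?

No

Two spellings are enharmonically equivalent only if they share a pitch class.
Here F## → 7, F → 5; 5 ≠ 7, so they are not.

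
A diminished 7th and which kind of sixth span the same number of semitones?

A diminished seventh spans 9 semitones.
A sixth spanning 9 semitones is major (the major sixth is 9).

major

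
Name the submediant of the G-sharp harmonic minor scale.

E

The G# harmonic minor scale runs G# A# B C# D# E F##.
Degree 6 is E.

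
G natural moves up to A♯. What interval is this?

Counting letters G–A gives a second.
G→A# = 3 semitones, 1 wider than the major second (2), so augmented.

augmented second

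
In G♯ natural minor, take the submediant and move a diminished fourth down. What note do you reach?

The submediant of G# natural minor is E.
A diminished fourth (4 semitones) below E lands on the letter B, giving B#.

B#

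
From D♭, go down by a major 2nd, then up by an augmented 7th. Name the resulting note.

B

A major second down from Db is Cb (letter C, 2 semitones down).
An augmented seventh up from Cb is B (letter B, 12 semitones up).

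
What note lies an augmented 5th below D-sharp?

G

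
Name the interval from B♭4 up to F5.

The letter names run B→F, a span of 4 letter steps, so the interval is some kind of fifth.
Bb to F is 7 semitones. A perfect fifth is 7, so 7 makes it perfect.

perfect fifth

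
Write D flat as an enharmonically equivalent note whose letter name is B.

Plain B sits 2 semitones below Db, so on the letter B the same pitch needs a double sharp: B##.

B##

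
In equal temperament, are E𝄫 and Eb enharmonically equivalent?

No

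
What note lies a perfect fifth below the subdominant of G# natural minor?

The subdominant of G# natural minor is C#.
A perfect fifth (7 semitones) below C# lands on the letter F, giving F#.

F#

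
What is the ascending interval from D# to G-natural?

diminished fourth

The letter names run D→G, a span of 3 letter steps, so the interval is some kind of fourth.
D# to G is 4 semitones. A perfect fourth is 5, so 4 makes it diminished.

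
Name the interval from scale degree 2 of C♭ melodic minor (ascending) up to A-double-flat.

diminished fifth

Scale degree 2 of Cb melodic minor (ascending) is Db.
Db up to Abb: letters D→A make it a fifth; 6 semitones makes it diminished.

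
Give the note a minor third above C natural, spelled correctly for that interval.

A third above C lands on the letter E.
A minor third spans 3 semitones, so C moves to pitch class 3. On the letter E that is Eb.

Eb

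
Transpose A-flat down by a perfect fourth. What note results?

Eb

A fourth below A lands on the letter E.
A perfect fourth spans 5 semitones, so Ab moves to pitch class 3. On the letter E that is Eb.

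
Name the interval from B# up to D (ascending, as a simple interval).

The letter names run B→D, a span of 2 letter steps, so the interval is some kind of third.
B# to D is 2 semitones. A major third is 4, so 2 makes it diminished.

diminished third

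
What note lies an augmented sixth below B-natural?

Db

A sixth below B lands on the letter D.
An augmented sixth spans 10 semitones, so B moves to pitch class 1. On the letter D that is Db.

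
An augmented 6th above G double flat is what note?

Eb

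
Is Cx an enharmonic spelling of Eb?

C## is pitch class 2; Eb is pitch class 3.
The pitch classes differ (2 vs. 3), so they are not enharmonic equivalents.

No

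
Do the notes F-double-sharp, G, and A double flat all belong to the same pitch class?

Yes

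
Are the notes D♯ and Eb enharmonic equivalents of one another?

Yes

D# = pitch class 3 and Eb = pitch class 3 — the same pitch class, so they are enharmonic equivalents.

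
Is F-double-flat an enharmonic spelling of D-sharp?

Fbb = pitch class 3 and D# = pitch class 3 — the same pitch class, so they are enharmonic equivalents.

Yes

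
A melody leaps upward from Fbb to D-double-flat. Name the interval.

The letter names run F→D, a span of 5 letter steps, so the interval is some kind of sixth.
Fbb to Dbb is 9 semitones. A major sixth is 9, so 9 makes it major.

major sixth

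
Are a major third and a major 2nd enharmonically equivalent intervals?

No

A major third spans 4 semitones; a major second spans 2.
The spans differ, so they are not enharmonic equivalents.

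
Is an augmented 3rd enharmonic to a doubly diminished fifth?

An augmented third spans 5 semitones; a doubly diminished fifth spans 5.
They are enharmonically equivalent.

Yes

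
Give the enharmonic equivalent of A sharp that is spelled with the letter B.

Plain B sits 1 semitone above A#, so on the letter B the same pitch needs a flat: Bb.

Bb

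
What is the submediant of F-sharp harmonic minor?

Degree 6 takes the letter 5 steps above F, which is D.
In harmonic minor, degree 6 sits 8 semitones above the tonic. F# + 8 semitones is pitch class 2, spelled on D as D.

D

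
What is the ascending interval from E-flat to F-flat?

minor second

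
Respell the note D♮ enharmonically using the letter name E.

Ebb

D is pitch class 2. The letter E alone is pitch class 4.
To reach pitch class 2 from E requires an offset of -2 semitones, i.e. double flat: Ebb.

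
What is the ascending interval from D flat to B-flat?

major sixth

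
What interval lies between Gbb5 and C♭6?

The letter names run G→C, a span of 3 letter steps, so the interval is some kind of fourth.
Gbb to Cb is 6 semitones. A perfect fourth is 5, so 6 makes it augmented.

augmented fourth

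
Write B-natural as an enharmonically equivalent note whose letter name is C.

Plain C sits 1 semitone above B, so on the letter C the same pitch needs a flat: Cb.

Cb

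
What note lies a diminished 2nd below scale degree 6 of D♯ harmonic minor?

Scale degree 6 of D# harmonic minor is B.
A diminished second (0 semitones) below B lands on the letter A, giving A##.

A##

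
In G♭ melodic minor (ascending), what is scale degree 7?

The Gb melodic minor (ascending) scale runs Gb Ab Bbb Cb Db Eb F.
Degree 7 is F.

F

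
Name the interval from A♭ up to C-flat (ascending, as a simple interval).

minor third

Counting letters A–B–C gives a third.
Ab→Cb = 3 semitones, 1 narrower than the major third (4), so minor.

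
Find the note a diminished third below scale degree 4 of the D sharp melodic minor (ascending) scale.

Scale degree 4 of D# melodic minor (ascending) is G#.
A diminished third (2 semitones) below G# lands on the letter E, giving E##.

E##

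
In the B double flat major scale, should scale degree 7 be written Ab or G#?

Ab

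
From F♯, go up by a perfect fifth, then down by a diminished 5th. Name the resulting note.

A perfect fifth up from F# is C# (letter C, 7 semitones up).
A diminished fifth down from C# is F## (letter F, 6 semitones down).

F##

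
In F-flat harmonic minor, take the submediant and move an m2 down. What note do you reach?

Cb

The submediant of Fb harmonic minor is Dbb.
A minor second (1 semitone) below Dbb lands on the letter C, giving Cb.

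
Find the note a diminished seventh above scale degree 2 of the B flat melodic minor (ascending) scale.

Bbb

Scale degree 2 of Bb melodic minor (ascending) is C.
A diminished seventh (9 semitones) above C lands on the letter B, giving Bbb.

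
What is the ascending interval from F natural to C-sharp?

Counting letters F–G–A–B–C gives a fifth.
F→C# = 8 semitones, 1 wider than the perfect fifth (7), so augmented.

augmented fifth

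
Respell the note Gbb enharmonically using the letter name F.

F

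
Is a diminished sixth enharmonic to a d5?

No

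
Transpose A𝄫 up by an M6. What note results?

A sixth above A lands on the letter F.
A major sixth spans 9 semitones, so Abb moves to pitch class 4. On the letter F that is Fb.

Fb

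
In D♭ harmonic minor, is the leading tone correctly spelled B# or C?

C

Each scale degree takes a distinct letter name. Degree 7 of a scale on D must use the letter C.
C and B# are enharmonically the same pitch, but only C uses the letter C, so it is the correct spelling here.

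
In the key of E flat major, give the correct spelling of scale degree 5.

The Eb major scale runs Eb F G Ab Bb C D.
Degree 5 is Bb.

Bb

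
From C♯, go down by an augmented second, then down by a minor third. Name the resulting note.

An augmented second down from C# is Bb (letter B, 3 semitones down).
A minor third down from Bb is G (letter G, 3 semitones down).

G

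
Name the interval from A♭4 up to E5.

Counting letters A–B–C–D–E gives a fifth.
Ab→E = 8 semitones, 1 wider than the perfect fifth (7), so augmented.

augmented fifth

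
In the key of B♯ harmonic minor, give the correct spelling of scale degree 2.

Degree 2 takes the letter 1 step above B, which is C.
In harmonic minor, degree 2 sits 2 semitones above the tonic. B# + 2 semitones is pitch class 2, spelled on C as C##.

C##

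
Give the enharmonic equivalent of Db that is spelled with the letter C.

C#

Db is pitch class 1. The letter C alone is pitch class 0.
To reach pitch class 1 from C requires an offset of +1 semitone, i.e. sharp: C#.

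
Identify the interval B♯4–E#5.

perfect fourth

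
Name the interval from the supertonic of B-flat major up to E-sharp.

augmented third

The supertonic of Bb major is C.
C up to E#: letters C→E make it a third; 5 semitones makes it augmented.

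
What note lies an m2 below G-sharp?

F##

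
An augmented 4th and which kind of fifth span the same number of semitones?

An augmented fourth spans 6 semitones.
A fifth spanning 6 semitones is diminished (the perfect fifth is 7).

diminished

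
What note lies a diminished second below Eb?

D#

E down a major second is D, so the target letter is D.
From Eb, a diminished second is 0 semitones down: D#.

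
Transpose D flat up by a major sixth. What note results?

A sixth above D lands on the letter B.
A major sixth spans 9 semitones, so Db moves to pitch class 10. On the letter B that is Bb.

Bb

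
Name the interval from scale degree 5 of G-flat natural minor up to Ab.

perfect fifth

Scale degree 5 of Gb natural minor is Db.
Db up to Ab: letters D→A make it a fifth; 7 semitones makes it perfect.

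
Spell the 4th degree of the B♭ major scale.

The Bb major scale runs Bb C D Eb F G A.
Degree 4 is Eb.

Eb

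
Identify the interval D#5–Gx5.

augmented fourth

Counting letters D–E–F–G gives a fourth.
D#→G## = 6 semitones, 1 wider than the perfect fourth (5), so augmented.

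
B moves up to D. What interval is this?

Counting letters B–C–D gives a third.
B→D = 3 semitones, 1 narrower than the major third (4), so minor.

minor third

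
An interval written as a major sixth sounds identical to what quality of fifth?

doubly augmented

A major sixth spans 9 semitones.
A fifth spanning 9 semitones is doubly augmented (the perfect fifth is 7).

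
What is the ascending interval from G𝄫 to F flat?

major seventh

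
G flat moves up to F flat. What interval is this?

minor seventh

The letter names run G→F, a span of 6 letter steps, so the interval is some kind of seventh.
Gb to Fb is 10 semitones. A major seventh is 11, so 10 makes it minor.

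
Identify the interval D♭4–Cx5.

doubly augmented seventh

Counting letters D–E–F–G–A–B–C gives a seventh.
Db→C## = 13 semitones, 2 wider than the major seventh (11), so doubly augmented.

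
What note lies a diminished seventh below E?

A seventh below E lands on the letter F.
A diminished seventh spans 9 semitones, so E moves to pitch class 7. On the letter F that is F##.

F##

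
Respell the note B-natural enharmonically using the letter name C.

Cb

B is pitch class 11. The letter C alone is pitch class 0.
To reach pitch class 11 from C requires an offset of -1 semitone, i.e. flat: Cb.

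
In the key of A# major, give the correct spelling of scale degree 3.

C##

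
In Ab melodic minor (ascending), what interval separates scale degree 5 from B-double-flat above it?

diminished fifth

Scale degree 5 of Ab melodic minor (ascending) is Eb.
Eb up to Bbb: letters E→B make it a fifth; 6 semitones makes it diminished.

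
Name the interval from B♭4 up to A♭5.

minor seventh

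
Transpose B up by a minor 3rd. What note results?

B up a major third is D#, so the target letter is D.
From B, a minor third is 3 semitones up: D.

D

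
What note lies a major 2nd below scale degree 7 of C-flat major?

Ab

Scale degree 7 of Cb major is Bb.
A major second (2 semitones) below Bb lands on the letter A, giving Ab.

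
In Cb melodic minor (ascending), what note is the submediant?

Ab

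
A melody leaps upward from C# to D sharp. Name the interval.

The letter names run C→D, a span of 1 letter step, so the interval is some kind of second.
C# to D# is 2 semitones. A major second is 2, so 2 makes it major.

major second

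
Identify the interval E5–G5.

Counting letters E–F–G gives a third.
E→G = 3 semitones, 1 narrower than the major third (4), so minor.

minor third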